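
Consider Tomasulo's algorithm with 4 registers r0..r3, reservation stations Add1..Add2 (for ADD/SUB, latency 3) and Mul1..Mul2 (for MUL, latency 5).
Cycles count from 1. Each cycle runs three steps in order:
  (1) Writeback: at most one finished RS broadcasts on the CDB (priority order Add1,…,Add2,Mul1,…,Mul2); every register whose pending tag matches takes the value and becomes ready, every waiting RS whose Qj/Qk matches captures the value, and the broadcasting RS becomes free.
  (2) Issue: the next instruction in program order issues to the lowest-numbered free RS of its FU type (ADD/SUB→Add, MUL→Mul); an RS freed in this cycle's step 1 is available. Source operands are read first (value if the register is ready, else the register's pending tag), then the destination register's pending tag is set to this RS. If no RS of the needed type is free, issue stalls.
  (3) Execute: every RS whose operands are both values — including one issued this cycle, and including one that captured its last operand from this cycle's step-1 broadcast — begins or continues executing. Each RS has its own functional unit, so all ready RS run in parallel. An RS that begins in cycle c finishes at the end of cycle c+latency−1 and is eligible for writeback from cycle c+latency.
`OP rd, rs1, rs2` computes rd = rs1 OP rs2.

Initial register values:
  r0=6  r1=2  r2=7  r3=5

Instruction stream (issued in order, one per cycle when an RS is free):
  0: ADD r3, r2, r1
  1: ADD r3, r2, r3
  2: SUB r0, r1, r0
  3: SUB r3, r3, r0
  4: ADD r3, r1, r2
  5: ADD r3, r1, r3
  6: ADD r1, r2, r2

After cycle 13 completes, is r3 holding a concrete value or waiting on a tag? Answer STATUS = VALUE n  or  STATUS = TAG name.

  c1: issue ADD r3<-Add1  regs: r0:6,r1:2,r2:7,r3:Add1
  c2: issue ADD r3<-Add2  regs: r0:6,r1:2,r2:7,r3:Add2
  c3: stall  regs: r0:6,r1:2,r2:7,r3:Add2
  c4: CDB Add1=9; issue SUB r0<-Add1  regs: r0:Add1,r1:2,r2:7,r3:Add2
  c5: stall  regs: r0:Add1,r1:2,r2:7,r3:Add2
  c6: stall  regs: r0:Add1,r1:2,r2:7,r3:Add2
  c7: CDB Add1=-4; issue SUB r3<-Add1  regs: r0:-4,r1:2,r2:7,r3:Add1
  c8: CDB Add2=16; issue ADD r3<-Add2  regs: r0:-4,r1:2,r2:7,r3:Add2
  c9: stall  regs: r0:-4,r1:2,r2:7,r3:Add2
  c10: stall  regs: r0:-4,r1:2,r2:7,r3:Add2
  c11: CDB Add1=20; issue ADD r3<-Add1  regs: r0:-4,r1:2,r2:7,r3:Add1
  c12: CDB Add2=9; issue ADD r1<-Add2  regs: r0:-4,r1:Add2,r2:7,r3:Add1
  c13: -  regs: r0:-4,r1:Add2,r2:7,r3:Add1

STATUS = TAG Add1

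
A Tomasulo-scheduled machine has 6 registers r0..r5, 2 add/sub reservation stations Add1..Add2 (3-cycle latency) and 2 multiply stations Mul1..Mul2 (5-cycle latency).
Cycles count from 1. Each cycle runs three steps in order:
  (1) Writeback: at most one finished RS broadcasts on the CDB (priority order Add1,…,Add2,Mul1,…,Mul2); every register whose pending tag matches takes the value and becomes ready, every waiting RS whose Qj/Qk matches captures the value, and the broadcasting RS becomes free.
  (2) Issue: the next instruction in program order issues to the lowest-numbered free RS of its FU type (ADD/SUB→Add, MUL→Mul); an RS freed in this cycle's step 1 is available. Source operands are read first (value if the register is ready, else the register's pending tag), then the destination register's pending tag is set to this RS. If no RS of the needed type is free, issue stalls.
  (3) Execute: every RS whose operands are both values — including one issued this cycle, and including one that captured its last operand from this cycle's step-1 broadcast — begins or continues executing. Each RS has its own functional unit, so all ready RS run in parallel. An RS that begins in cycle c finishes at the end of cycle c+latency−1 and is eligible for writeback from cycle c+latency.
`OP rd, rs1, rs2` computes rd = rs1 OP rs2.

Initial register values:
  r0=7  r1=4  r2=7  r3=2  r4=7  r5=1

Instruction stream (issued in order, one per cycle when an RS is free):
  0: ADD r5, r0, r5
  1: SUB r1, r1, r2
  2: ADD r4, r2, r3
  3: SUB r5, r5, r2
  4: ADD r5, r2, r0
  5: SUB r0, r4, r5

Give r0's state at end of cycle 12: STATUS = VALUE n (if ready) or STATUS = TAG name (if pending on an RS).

cycle 1: issue ADD r5<-Add1 // r0:7,r1:4,r2:7,r3:2,r4:7,r5:Add1
cycle 2: issue SUB r1<-Add2 // r0:7,r1:Add2,r2:7,r3:2,r4:7,r5:Add1
cycle 3: stall // r0:7,r1:Add2,r2:7,r3:2,r4:7,r5:Add1
cycle 4: CDB Add1=8; issue ADD r4<-Add1 // r0:7,r1:Add2,r2:7,r3:2,r4:Add1,r5:8
cycle 5: CDB Add2=-3; issue SUB r5<-Add2 // r0:7,r1:-3,r2:7,r3:2,r4:Add1,r5:Add2
cycle 6: stall // r0:7,r1:-3,r2:7,r3:2,r4:Add1,r5:Add2
cycle 7: CDB Add1=9; issue ADD r5<-Add1 // r0:7,r1:-3,r2:7,r3:2,r4:9,r5:Add1
cycle 8: CDB Add2=1; issue SUB r0<-Add2 // r0:Add2,r1:-3,r2:7,r3:2,r4:9,r5:Add1
cycle 9: - // r0:Add2,r1:-3,r2:7,r3:2,r4:9,r5:Add1
cycle 10: CDB Add1=14 // r0:Add2,r1:-3,r2:7,r3:2,r4:9,r5:14
cycle 11: - // r0:Add2,r1:-3,r2:7,r3:2,r4:9,r5:14
cycle 12: - // r0:Add2,r1:-3,r2:7,r3:2,r4:9,r5:14

STATUS = TAG Add2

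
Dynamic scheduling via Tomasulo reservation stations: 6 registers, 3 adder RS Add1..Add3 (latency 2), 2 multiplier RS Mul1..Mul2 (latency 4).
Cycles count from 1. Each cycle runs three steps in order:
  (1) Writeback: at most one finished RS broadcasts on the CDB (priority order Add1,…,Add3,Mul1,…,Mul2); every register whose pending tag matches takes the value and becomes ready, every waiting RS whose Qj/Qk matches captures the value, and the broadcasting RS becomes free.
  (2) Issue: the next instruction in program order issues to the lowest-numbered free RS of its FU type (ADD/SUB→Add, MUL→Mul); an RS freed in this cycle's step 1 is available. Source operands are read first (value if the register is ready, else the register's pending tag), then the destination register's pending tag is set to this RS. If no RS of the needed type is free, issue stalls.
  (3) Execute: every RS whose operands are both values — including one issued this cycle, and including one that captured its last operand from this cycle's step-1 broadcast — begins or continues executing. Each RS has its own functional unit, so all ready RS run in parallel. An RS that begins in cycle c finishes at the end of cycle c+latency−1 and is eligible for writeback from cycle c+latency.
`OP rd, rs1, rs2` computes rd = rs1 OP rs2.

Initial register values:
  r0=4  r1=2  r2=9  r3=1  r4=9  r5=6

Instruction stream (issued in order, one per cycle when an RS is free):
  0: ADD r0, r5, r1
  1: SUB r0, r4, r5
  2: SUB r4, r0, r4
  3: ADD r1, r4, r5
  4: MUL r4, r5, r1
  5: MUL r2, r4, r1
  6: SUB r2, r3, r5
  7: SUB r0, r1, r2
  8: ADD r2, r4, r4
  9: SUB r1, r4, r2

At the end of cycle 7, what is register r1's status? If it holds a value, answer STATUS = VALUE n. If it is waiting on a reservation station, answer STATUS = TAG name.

STATUS = TAG Add2

cycle 1: issue ADD r0<-Add1 // r0:Add1,r1:2,r2:9,r3:1,r4:9,r5:6
cycle 2: issue SUB r0<-Add2 // r0:Add2,r1:2,r2:9,r3:1,r4:9,r5:6
cycle 3: CDB Add1=8; issue SUB r4<-Add1 // r0:Add2,r1:2,r2:9,r3:1,r4:Add1,r5:6
cycle 4: CDB Add2=3; issue ADD r1<-Add2 // r0:3,r1:Add2,r2:9,r3:1,r4:Add1,r5:6
cycle 5: issue MUL r4<-Mul1 // r0:3,r1:Add2,r2:9,r3:1,r4:Mul1,r5:6
cycle 6: CDB Add1=-6; issue MUL r2<-Mul2 // r0:3,r1:Add2,r2:Mul2,r3:1,r4:Mul1,r5:6
cycle 7: issue SUB r2<-Add1 // r0:3,r1:Add2,r2:Add1,r3:1,r4:Mul1,r5:6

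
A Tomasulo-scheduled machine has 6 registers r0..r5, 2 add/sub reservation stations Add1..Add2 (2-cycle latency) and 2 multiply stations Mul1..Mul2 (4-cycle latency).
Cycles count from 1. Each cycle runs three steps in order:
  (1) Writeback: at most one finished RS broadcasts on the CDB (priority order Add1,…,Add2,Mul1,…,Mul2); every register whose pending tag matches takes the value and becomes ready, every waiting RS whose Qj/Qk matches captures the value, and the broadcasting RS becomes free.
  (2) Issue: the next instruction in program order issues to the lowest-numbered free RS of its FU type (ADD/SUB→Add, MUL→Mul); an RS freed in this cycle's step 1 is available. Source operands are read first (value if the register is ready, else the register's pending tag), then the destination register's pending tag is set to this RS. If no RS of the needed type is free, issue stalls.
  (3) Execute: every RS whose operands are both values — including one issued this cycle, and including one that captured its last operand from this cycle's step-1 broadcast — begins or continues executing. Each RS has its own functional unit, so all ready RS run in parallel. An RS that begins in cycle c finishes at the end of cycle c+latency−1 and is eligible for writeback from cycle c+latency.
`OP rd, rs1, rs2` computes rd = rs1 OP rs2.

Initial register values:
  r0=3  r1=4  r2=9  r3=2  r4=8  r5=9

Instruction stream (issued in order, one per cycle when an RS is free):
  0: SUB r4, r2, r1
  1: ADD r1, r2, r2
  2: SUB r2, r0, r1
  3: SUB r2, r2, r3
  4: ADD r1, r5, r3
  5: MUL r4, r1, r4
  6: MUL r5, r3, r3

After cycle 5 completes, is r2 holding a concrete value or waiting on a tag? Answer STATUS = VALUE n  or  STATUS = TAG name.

STATUS = TAG Add2

c1: issue SUB r4<-Add1 | r0:3,r1:4,r2:9,r3:2,r4:Add1,r5:9
c2: issue ADD r1<-Add2 | r0:3,r1:Add2,r2:9,r3:2,r4:Add1,r5:9
c3: CDB Add1=5; issue SUB r2<-Add1 | r0:3,r1:Add2,r2:Add1,r3:2,r4:5,r5:9
c4: CDB Add2=18; issue SUB r2<-Add2 | r0:3,r1:18,r2:Add2,r3:2,r4:5,r5:9
c5: stall | r0:3,r1:18,r2:Add2,r3:2,r4:5,r5:9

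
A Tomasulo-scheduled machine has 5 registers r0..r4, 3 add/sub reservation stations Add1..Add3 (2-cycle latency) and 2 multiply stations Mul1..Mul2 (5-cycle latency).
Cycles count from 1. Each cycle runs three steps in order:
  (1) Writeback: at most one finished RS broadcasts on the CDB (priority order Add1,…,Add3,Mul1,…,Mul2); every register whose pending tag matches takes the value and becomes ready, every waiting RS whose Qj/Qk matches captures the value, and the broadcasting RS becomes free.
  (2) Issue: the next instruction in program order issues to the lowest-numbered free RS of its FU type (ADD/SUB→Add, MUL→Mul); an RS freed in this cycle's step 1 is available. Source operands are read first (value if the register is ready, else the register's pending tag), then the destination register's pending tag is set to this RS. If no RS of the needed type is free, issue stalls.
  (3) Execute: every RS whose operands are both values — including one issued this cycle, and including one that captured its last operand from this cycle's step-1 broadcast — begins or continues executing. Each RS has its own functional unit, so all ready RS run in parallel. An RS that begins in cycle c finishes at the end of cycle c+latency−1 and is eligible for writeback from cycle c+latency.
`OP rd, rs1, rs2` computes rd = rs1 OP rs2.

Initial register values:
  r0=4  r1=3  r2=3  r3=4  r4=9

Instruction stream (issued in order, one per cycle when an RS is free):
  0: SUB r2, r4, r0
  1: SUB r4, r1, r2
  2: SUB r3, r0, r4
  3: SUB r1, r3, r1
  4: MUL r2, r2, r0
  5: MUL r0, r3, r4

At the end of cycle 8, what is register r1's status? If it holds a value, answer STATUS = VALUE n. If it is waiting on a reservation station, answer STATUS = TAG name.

STATUS = TAG Add3

  c1: issue SUB r2<-Add1  regs: r0:4,r1:3,r2:Add1,r3:4,r4:9
  c2: issue SUB r4<-Add2  regs: r0:4,r1:3,r2:Add1,r3:4,r4:Add2
  c3: CDB Add1=5; issue SUB r3<-Add1  regs: r0:4,r1:3,r2:5,r3:Add1,r4:Add2
  c4: issue SUB r1<-Add3  regs: r0:4,r1:Add3,r2:5,r3:Add1,r4:Add2
  c5: CDB Add2=-2; issue MUL r2<-Mul1  regs: r0:4,r1:Add3,r2:Mul1,r3:Add1,r4:-2
  c6: issue MUL r0<-Mul2  regs: r0:Mul2,r1:Add3,r2:Mul1,r3:Add1,r4:-2
  c7: CDB Add1=6  regs: r0:Mul2,r1:Add3,r2:Mul1,r3:6,r4:-2
  c8: -  regs: r0:Mul2,r1:Add3,r2:Mul1,r3:6,r4:-2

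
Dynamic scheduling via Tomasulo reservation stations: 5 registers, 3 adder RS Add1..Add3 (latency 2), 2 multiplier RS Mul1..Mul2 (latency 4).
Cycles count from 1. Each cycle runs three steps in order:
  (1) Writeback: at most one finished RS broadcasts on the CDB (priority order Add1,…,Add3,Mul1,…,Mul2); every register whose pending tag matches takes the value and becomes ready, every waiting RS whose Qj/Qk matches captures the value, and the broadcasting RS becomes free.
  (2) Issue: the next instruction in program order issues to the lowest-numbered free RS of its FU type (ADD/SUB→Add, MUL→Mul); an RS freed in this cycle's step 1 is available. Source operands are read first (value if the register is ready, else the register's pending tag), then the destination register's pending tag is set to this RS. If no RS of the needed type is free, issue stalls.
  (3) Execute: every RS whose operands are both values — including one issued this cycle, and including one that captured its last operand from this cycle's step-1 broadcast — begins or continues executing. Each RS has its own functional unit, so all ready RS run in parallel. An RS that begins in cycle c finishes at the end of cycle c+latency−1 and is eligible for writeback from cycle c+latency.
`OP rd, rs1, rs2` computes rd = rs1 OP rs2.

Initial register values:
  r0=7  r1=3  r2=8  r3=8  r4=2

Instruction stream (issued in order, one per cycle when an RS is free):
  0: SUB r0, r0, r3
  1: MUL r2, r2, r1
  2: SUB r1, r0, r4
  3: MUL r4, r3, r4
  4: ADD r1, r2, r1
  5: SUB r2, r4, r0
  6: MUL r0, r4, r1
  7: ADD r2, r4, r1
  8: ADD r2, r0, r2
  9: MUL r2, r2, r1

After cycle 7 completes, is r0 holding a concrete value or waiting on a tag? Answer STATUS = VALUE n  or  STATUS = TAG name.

STATUS = TAG Mul1

c1: issue SUB r0<-Add1 | r0:Add1,r1:3,r2:8,r3:8,r4:2
c2: issue MUL r2<-Mul1 | r0:Add1,r1:3,r2:Mul1,r3:8,r4:2
c3: CDB Add1=-1; issue SUB r1<-Add1 | r0:-1,r1:Add1,r2:Mul1,r3:8,r4:2
c4: issue MUL r4<-Mul2 | r0:-1,r1:Add1,r2:Mul1,r3:8,r4:Mul2
c5: CDB Add1=-3; issue ADD r1<-Add1 | r0:-1,r1:Add1,r2:Mul1,r3:8,r4:Mul2
c6: CDB Mul1=24; issue SUB r2<-Add2 | r0:-1,r1:Add1,r2:Add2,r3:8,r4:Mul2
c7: issue MUL r0<-Mul1 | r0:Mul1,r1:Add1,r2:Add2,r3:8,r4:Mul2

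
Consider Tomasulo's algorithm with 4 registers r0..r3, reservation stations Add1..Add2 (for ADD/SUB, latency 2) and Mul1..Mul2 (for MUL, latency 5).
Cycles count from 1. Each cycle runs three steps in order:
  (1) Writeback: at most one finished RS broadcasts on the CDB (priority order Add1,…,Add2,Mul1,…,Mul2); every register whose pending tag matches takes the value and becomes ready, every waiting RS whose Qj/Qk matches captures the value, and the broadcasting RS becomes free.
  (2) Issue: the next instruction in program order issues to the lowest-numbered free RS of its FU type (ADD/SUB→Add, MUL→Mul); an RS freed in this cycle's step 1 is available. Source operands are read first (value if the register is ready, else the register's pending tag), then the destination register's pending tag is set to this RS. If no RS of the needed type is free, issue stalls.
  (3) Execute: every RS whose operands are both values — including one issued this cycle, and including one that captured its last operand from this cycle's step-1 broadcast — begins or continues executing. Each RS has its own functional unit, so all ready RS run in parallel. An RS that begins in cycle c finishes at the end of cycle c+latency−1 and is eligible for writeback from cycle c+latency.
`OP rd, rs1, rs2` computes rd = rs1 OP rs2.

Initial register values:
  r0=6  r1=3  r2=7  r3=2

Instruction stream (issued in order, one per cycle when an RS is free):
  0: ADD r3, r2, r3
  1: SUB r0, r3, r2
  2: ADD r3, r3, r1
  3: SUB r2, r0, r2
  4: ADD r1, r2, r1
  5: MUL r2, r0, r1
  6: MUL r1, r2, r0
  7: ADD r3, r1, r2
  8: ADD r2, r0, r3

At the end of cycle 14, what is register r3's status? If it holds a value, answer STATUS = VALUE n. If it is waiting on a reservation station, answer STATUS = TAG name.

STATUS = TAG Add1

c1: issue ADD r3<-Add1 | r0:6,r1:3,r2:7,r3:Add1
c2: issue SUB r0<-Add2 | r0:Add2,r1:3,r2:7,r3:Add1
c3: CDB Add1=9; issue ADD r3<-Add1 | r0:Add2,r1:3,r2:7,r3:Add1
c4: stall | r0:Add2,r1:3,r2:7,r3:Add1
c5: CDB Add1=12; issue SUB r2<-Add1 | r0:Add2,r1:3,r2:Add1,r3:12
c6: CDB Add2=2; issue ADD r1<-Add2 | r0:2,r1:Add2,r2:Add1,r3:12
c7: issue MUL r2<-Mul1 | r0:2,r1:Add2,r2:Mul1,r3:12
c8: CDB Add1=-5; issue MUL r1<-Mul2 | r0:2,r1:Mul2,r2:Mul1,r3:12
c9: issue ADD r3<-Add1 | r0:2,r1:Mul2,r2:Mul1,r3:Add1
c10: CDB Add2=-2; issue ADD r2<-Add2 | r0:2,r1:Mul2,r2:Add2,r3:Add1
c11: - | r0:2,r1:Mul2,r2:Add2,r3:Add1
c12: - | r0:2,r1:Mul2,r2:Add2,r3:Add1
c13: - | r0:2,r1:Mul2,r2:Add2,r3:Add1
c14: - | r0:2,r1:Mul2,r2:Add2,r3:Add1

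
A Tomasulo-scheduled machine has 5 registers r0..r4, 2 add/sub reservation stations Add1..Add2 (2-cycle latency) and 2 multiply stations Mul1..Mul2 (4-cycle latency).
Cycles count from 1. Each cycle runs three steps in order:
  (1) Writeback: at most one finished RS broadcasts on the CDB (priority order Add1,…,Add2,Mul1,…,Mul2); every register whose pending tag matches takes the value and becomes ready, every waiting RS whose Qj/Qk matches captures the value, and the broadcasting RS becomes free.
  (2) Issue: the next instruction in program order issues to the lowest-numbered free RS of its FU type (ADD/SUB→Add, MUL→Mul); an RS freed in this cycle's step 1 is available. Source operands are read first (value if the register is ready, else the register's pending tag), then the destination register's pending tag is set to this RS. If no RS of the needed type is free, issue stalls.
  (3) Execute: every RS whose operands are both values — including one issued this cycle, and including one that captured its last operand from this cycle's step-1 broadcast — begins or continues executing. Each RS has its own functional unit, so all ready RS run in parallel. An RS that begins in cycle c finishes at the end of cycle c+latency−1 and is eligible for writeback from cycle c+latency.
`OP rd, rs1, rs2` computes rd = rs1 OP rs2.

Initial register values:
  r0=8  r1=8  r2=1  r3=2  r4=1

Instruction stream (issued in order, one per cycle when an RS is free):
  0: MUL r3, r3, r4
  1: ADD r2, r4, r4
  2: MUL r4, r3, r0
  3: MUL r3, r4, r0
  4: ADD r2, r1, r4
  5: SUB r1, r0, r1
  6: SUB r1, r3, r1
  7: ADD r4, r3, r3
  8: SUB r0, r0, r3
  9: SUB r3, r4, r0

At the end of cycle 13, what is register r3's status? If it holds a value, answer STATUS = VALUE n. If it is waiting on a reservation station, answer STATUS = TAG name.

STATUS = TAG Mul1

  c1: issue MUL r3<-Mul1  regs: r0:8,r1:8,r2:1,r3:Mul1,r4:1
  c2: issue ADD r2<-Add1  regs: r0:8,r1:8,r2:Add1,r3:Mul1,r4:1
  c3: issue MUL r4<-Mul2  regs: r0:8,r1:8,r2:Add1,r3:Mul1,r4:Mul2
  c4: CDB Add1=2; stall  regs: r0:8,r1:8,r2:2,r3:Mul1,r4:Mul2
  c5: CDB Mul1=2; issue MUL r3<-Mul1  regs: r0:8,r1:8,r2:2,r3:Mul1,r4:Mul2
  c6: issue ADD r2<-Add1  regs: r0:8,r1:8,r2:Add1,r3:Mul1,r4:Mul2
  c7: issue SUB r1<-Add2  regs: r0:8,r1:Add2,r2:Add1,r3:Mul1,r4:Mul2
  c8: stall  regs: r0:8,r1:Add2,r2:Add1,r3:Mul1,r4:Mul2
  c9: CDB Add2=0; issue SUB r1<-Add2  regs: r0:8,r1:Add2,r2:Add1,r3:Mul1,r4:Mul2
  c10: CDB Mul2=16; stall  regs: r0:8,r1:Add2,r2:Add1,r3:Mul1,r4:16
  c11: stall  regs: r0:8,r1:Add2,r2:Add1,r3:Mul1,r4:16
  c12: CDB Add1=24; issue ADD r4<-Add1  regs: r0:8,r1:Add2,r2:24,r3:Mul1,r4:Add1
  c13: stall  regs: r0:8,r1:Add2,r2:24,r3:Mul1,r4:Add1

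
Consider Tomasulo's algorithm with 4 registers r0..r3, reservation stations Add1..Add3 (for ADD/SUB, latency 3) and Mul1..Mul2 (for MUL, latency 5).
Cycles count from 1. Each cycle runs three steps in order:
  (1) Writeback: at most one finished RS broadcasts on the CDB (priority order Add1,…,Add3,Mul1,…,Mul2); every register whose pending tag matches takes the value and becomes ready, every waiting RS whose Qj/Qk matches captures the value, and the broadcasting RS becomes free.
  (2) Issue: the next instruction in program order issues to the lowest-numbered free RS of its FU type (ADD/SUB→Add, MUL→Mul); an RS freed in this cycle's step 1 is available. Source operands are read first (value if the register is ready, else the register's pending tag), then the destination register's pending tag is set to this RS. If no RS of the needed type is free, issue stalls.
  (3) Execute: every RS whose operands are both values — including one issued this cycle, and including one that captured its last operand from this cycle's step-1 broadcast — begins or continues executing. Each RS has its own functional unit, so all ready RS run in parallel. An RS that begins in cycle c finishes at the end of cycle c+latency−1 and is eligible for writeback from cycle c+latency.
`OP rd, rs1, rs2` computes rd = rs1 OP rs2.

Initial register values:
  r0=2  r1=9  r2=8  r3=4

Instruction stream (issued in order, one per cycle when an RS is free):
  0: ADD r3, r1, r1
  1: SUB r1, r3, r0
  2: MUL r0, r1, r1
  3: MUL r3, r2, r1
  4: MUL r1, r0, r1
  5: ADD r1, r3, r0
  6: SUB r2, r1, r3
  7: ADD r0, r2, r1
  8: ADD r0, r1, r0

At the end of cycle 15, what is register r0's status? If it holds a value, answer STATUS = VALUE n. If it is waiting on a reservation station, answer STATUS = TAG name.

  c1: issue ADD r3<-Add1  regs: r0:2,r1:9,r2:8,r3:Add1
  c2: issue SUB r1<-Add2  regs: r0:2,r1:Add2,r2:8,r3:Add1
  c3: issue MUL r0<-Mul1  regs: r0:Mul1,r1:Add2,r2:8,r3:Add1
  c4: CDB Add1=18; issue MUL r3<-Mul2  regs: r0:Mul1,r1:Add2,r2:8,r3:Mul2
  c5: stall  regs: r0:Mul1,r1:Add2,r2:8,r3:Mul2
  c6: stall  regs: r0:Mul1,r1:Add2,r2:8,r3:Mul2
  c7: CDB Add2=16; stall  regs: r0:Mul1,r1:16,r2:8,r3:Mul2
  c8: stall  regs: r0:Mul1,r1:16,r2:8,r3:Mul2
  c9: stall  regs: r0:Mul1,r1:16,r2:8,r3:Mul2
  c10: stall  regs: r0:Mul1,r1:16,r2:8,r3:Mul2
  c11: stall  regs: r0:Mul1,r1:16,r2:8,r3:Mul2
  c12: CDB Mul1=256; issue MUL r1<-Mul1  regs: r0:256,r1:Mul1,r2:8,r3:Mul2
  c13: CDB Mul2=128; issue ADD r1<-Add1  regs: r0:256,r1:Add1,r2:8,r3:128
  c14: issue SUB r2<-Add2  regs: r0:256,r1:Add1,r2:Add2,r3:128
  c15: issue ADD r0<-Add3  regs: r0:Add3,r1:Add1,r2:Add2,r3:128

STATUS = TAG Add3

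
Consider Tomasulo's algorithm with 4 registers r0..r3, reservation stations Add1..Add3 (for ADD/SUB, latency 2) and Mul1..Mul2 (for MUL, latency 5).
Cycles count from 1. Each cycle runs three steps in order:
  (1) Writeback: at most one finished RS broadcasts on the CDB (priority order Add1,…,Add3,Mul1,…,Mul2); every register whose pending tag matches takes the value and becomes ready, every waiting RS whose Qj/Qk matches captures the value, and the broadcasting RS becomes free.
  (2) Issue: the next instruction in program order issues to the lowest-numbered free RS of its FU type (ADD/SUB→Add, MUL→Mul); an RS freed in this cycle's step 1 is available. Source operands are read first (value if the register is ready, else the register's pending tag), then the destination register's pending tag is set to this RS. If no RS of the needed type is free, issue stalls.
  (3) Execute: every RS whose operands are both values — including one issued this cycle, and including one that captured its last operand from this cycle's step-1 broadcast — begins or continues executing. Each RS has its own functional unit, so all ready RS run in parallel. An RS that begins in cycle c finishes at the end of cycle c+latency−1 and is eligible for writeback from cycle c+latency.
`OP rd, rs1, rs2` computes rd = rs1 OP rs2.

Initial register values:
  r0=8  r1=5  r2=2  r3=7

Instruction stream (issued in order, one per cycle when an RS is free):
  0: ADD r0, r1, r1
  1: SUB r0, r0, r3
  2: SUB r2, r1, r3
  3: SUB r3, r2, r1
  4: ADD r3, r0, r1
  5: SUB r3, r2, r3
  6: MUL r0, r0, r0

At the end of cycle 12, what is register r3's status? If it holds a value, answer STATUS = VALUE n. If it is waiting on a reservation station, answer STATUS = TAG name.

  c1: issue ADD r0<-Add1  regs: r0:Add1,r1:5,r2:2,r3:7
  c2: issue SUB r0<-Add2  regs: r0:Add2,r1:5,r2:2,r3:7
  c3: CDB Add1=10; issue SUB r2<-Add1  regs: r0:Add2,r1:5,r2:Add1,r3:7
  c4: issue SUB r3<-Add3  regs: r0:Add2,r1:5,r2:Add1,r3:Add3
  c5: CDB Add1=-2; issue ADD r3<-Add1  regs: r0:Add2,r1:5,r2:-2,r3:Add1
  c6: CDB Add2=3; issue SUB r3<-Add2  regs: r0:3,r1:5,r2:-2,r3:Add2
  c7: CDB Add3=-7; issue MUL r0<-Mul1  regs: r0:Mul1,r1:5,r2:-2,r3:Add2
  c8: CDB Add1=8  regs: r0:Mul1,r1:5,r2:-2,r3:Add2
  c9: -  regs: r0:Mul1,r1:5,r2:-2,r3:Add2
  c10: CDB Add2=-10  regs: r0:Mul1,r1:5,r2:-2,r3:-10
  c11: -  regs: r0:Mul1,r1:5,r2:-2,r3:-10
  c12: CDB Mul1=9  regs: r0:9,r1:5,r2:-2,r3:-10

STATUS = VALUE -10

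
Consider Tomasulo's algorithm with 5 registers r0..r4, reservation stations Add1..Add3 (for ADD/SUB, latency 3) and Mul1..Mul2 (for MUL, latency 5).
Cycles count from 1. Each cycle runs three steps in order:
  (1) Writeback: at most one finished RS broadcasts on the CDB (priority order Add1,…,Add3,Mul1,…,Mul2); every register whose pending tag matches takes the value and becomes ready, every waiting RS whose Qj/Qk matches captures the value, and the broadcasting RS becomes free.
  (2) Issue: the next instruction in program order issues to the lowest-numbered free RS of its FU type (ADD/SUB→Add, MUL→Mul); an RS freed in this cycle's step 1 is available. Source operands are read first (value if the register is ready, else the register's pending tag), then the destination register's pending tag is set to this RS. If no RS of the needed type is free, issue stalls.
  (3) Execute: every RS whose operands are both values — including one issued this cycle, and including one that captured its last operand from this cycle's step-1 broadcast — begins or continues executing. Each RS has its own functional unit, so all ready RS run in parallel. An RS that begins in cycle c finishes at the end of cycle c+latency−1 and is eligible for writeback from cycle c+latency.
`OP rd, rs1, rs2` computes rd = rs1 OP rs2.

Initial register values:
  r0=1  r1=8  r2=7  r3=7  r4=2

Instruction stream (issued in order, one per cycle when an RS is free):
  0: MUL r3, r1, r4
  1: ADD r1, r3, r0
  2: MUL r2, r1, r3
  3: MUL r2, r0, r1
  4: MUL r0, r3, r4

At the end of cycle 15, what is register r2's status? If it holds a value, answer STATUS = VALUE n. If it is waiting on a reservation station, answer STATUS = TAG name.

  c1: issue MUL r3<-Mul1  regs: r0:1,r1:8,r2:7,r3:Mul1,r4:2
  c2: issue ADD r1<-Add1  regs: r0:1,r1:Add1,r2:7,r3:Mul1,r4:2
  c3: issue MUL r2<-Mul2  regs: r0:1,r1:Add1,r2:Mul2,r3:Mul1,r4:2
  c4: stall  regs: r0:1,r1:Add1,r2:Mul2,r3:Mul1,r4:2
  c5: stall  regs: r0:1,r1:Add1,r2:Mul2,r3:Mul1,r4:2
  c6: CDB Mul1=16; issue MUL r2<-Mul1  regs: r0:1,r1:Add1,r2:Mul1,r3:16,r4:2
  c7: stall  regs: r0:1,r1:Add1,r2:Mul1,r3:16,r4:2
  c8: stall  regs: r0:1,r1:Add1,r2:Mul1,r3:16,r4:2
  c9: CDB Add1=17; stall  regs: r0:1,r1:17,r2:Mul1,r3:16,r4:2
  c10: stall  regs: r0:1,r1:17,r2:Mul1,r3:16,r4:2
  c11: stall  regs: r0:1,r1:17,r2:Mul1,r3:16,r4:2
  c12: stall  regs: r0:1,r1:17,r2:Mul1,r3:16,r4:2
  c13: stall  regs: r0:1,r1:17,r2:Mul1,r3:16,r4:2
  c14: CDB Mul1=17; issue MUL r0<-Mul1  regs: r0:Mul1,r1:17,r2:17,r3:16,r4:2
  c15: CDB Mul2=272  regs: r0:Mul1,r1:17,r2:17,r3:16,r4:2

STATUS = VALUE 17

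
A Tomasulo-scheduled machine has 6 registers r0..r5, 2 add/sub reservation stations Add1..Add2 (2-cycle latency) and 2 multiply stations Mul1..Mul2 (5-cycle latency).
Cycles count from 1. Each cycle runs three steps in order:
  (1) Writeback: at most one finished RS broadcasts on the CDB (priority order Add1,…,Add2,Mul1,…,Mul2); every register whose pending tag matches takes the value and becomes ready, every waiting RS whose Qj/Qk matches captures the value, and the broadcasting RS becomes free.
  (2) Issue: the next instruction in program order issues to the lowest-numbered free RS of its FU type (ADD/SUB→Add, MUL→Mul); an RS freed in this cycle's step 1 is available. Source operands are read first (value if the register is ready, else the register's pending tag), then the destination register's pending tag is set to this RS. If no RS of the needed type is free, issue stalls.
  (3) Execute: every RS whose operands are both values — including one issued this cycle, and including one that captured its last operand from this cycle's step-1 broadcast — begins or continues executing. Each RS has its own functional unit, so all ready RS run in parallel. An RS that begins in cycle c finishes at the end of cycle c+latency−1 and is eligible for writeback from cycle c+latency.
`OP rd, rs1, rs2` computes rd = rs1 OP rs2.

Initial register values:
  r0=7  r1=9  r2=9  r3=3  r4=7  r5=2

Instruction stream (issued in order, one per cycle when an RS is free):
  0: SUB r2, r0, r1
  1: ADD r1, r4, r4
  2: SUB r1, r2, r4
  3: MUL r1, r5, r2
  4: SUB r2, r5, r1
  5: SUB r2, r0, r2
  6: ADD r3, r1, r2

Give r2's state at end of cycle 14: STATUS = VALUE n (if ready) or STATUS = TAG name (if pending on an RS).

  c1: issue SUB r2<-Add1  regs: r0:7,r1:9,r2:Add1,r3:3,r4:7,r5:2
  c2: issue ADD r1<-Add2  regs: r0:7,r1:Add2,r2:Add1,r3:3,r4:7,r5:2
  c3: CDB Add1=-2; issue SUB r1<-Add1  regs: r0:7,r1:Add1,r2:-2,r3:3,r4:7,r5:2
  c4: CDB Add2=14; issue MUL r1<-Mul1  regs: r0:7,r1:Mul1,r2:-2,r3:3,r4:7,r5:2
  c5: CDB Add1=-9; issue SUB r2<-Add1  regs: r0:7,r1:Mul1,r2:Add1,r3:3,r4:7,r5:2
  c6: issue SUB r2<-Add2  regs: r0:7,r1:Mul1,r2:Add2,r3:3,r4:7,r5:2
  c7: stall  regs: r0:7,r1:Mul1,r2:Add2,r3:3,r4:7,r5:2
  c8: stall  regs: r0:7,r1:Mul1,r2:Add2,r3:3,r4:7,r5:2
  c9: CDB Mul1=-4; stall  regs: r0:7,r1:-4,r2:Add2,r3:3,r4:7,r5:2
  c10: stall  regs: r0:7,r1:-4,r2:Add2,r3:3,r4:7,r5:2
  c11: CDB Add1=6; issue ADD r3<-Add1  regs: r0:7,r1:-4,r2:Add2,r3:Add1,r4:7,r5:2
  c12: -  regs: r0:7,r1:-4,r2:Add2,r3:Add1,r4:7,r5:2
  c13: CDB Add2=1  regs: r0:7,r1:-4,r2:1,r3:Add1,r4:7,r5:2
  c14: -  regs: r0:7,r1:-4,r2:1,r3:Add1,r4:7,r5:2

STATUS = VALUE 1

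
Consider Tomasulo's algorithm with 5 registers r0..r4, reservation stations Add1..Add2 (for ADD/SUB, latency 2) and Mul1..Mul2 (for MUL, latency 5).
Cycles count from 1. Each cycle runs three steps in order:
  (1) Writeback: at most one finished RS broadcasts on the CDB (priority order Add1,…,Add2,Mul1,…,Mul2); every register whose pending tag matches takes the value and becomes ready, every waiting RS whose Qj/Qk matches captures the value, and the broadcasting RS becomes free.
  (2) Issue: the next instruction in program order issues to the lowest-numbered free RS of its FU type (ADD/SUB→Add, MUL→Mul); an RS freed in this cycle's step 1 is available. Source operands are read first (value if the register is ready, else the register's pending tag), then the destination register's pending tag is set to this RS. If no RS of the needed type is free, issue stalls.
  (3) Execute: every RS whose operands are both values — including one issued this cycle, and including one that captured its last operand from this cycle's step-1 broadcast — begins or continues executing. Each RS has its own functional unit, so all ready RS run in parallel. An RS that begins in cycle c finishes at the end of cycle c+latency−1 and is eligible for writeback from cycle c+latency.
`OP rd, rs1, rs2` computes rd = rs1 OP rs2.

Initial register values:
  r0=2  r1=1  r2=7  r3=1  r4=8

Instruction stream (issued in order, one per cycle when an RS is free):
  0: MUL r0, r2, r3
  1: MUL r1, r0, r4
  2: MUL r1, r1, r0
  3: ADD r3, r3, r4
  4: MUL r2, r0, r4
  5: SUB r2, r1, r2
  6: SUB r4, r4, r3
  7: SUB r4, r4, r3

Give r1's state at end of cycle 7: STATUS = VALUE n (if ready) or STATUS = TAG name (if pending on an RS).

STATUS = TAG Mul1

c1: issue MUL r0<-Mul1 | r0:Mul1,r1:1,r2:7,r3:1,r4:8
c2: issue MUL r1<-Mul2 | r0:Mul1,r1:Mul2,r2:7,r3:1,r4:8
c3: stall | r0:Mul1,r1:Mul2,r2:7,r3:1,r4:8
c4: stall | r0:Mul1,r1:Mul2,r2:7,r3:1,r4:8
c5: stall | r0:Mul1,r1:Mul2,r2:7,r3:1,r4:8
c6: CDB Mul1=7; issue MUL r1<-Mul1 | r0:7,r1:Mul1,r2:7,r3:1,r4:8
c7: issue ADD r3<-Add1 | r0:7,r1:Mul1,r2:7,r3:Add1,r4:8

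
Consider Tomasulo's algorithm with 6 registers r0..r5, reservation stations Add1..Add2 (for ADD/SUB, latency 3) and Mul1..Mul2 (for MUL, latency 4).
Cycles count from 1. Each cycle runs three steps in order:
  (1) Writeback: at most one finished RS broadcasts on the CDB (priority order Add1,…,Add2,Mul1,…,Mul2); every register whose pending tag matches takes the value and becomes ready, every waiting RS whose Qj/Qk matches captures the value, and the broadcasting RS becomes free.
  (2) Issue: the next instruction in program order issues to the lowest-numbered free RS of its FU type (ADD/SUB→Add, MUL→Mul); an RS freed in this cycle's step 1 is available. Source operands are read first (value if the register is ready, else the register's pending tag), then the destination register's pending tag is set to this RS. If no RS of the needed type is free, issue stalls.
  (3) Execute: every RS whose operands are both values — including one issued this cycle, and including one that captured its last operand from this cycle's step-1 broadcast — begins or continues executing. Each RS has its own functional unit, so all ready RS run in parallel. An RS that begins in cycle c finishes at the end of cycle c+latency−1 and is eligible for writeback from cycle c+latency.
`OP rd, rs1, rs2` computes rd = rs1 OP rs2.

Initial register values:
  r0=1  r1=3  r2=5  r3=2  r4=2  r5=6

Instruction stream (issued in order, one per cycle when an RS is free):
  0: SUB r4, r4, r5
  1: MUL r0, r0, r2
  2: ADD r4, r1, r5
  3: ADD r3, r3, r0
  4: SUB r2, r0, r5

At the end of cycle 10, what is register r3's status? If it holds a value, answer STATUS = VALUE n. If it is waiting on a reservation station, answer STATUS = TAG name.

c1: issue SUB r4<-Add1 | r0:1,r1:3,r2:5,r3:2,r4:Add1,r5:6
c2: issue MUL r0<-Mul1 | r0:Mul1,r1:3,r2:5,r3:2,r4:Add1,r5:6
c3: issue ADD r4<-Add2 | r0:Mul1,r1:3,r2:5,r3:2,r4:Add2,r5:6
c4: CDB Add1=-4; issue ADD r3<-Add1 | r0:Mul1,r1:3,r2:5,r3:Add1,r4:Add2,r5:6
c5: stall | r0:Mul1,r1:3,r2:5,r3:Add1,r4:Add2,r5:6
c6: CDB Add2=9; issue SUB r2<-Add2 | r0:Mul1,r1:3,r2:Add2,r3:Add1,r4:9,r5:6
c7: CDB Mul1=5 | r0:5,r1:3,r2:Add2,r3:Add1,r4:9,r5:6
c8: - | r0:5,r1:3,r2:Add2,r3:Add1,r4:9,r5:6
c9: - | r0:5,r1:3,r2:Add2,r3:Add1,r4:9,r5:6
c10: CDB Add1=7 | r0:5,r1:3,r2:Add2,r3:7,r4:9,r5:6

STATUS = VALUE 7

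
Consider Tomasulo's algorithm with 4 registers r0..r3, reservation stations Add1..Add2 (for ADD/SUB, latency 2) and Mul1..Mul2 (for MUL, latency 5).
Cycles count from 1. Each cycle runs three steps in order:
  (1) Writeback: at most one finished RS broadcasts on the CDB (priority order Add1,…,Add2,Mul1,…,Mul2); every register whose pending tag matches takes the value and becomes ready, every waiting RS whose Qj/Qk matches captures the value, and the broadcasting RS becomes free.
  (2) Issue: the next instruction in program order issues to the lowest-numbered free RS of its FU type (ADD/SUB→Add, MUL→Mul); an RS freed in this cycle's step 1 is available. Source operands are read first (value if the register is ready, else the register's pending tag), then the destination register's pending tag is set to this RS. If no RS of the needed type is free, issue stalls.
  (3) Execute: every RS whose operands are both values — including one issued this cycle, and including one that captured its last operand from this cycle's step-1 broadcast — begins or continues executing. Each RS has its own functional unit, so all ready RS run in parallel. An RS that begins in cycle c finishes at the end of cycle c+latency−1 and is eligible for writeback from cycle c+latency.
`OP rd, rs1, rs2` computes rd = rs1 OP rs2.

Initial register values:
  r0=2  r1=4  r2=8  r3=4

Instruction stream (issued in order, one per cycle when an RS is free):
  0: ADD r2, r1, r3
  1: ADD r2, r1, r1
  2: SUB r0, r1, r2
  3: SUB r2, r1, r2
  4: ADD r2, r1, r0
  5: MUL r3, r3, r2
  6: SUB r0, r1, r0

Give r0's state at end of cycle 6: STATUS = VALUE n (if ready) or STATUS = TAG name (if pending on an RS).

  c1: issue ADD r2<-Add1  regs: r0:2,r1:4,r2:Add1,r3:4
  c2: issue ADD r2<-Add2  regs: r0:2,r1:4,r2:Add2,r3:4
  c3: CDB Add1=8; issue SUB r0<-Add1  regs: r0:Add1,r1:4,r2:Add2,r3:4
  c4: CDB Add2=8; issue SUB r2<-Add2  regs: r0:Add1,r1:4,r2:Add2,r3:4
  c5: stall  regs: r0:Add1,r1:4,r2:Add2,r3:4
  c6: CDB Add1=-4; issue ADD r2<-Add1  regs: r0:-4,r1:4,r2:Add1,r3:4

STATUS = VALUE -4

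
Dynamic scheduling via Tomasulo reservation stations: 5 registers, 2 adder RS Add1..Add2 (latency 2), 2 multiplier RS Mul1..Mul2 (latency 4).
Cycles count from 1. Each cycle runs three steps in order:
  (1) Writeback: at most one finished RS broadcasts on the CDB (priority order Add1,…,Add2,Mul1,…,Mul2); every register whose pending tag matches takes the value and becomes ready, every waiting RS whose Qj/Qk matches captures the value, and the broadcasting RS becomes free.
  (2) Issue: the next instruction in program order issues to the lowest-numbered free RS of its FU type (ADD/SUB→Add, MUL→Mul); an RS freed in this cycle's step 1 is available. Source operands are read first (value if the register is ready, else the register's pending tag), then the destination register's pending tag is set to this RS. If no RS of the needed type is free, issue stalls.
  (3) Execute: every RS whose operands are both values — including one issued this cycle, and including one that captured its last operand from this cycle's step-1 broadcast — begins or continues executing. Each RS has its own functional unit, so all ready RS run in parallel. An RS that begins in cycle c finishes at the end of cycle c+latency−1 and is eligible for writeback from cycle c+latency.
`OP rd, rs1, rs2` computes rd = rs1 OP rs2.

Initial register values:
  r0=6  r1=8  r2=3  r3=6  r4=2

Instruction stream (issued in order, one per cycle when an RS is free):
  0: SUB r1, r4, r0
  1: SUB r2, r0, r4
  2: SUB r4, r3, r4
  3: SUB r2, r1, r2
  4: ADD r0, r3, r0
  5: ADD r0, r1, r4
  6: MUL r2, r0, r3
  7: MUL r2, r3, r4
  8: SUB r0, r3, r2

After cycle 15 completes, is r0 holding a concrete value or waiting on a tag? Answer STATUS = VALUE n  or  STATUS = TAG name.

STATUS = VALUE -18

cycle 1: issue SUB r1<-Add1 // r0:6,r1:Add1,r2:3,r3:6,r4:2
cycle 2: issue SUB r2<-Add2 // r0:6,r1:Add1,r2:Add2,r3:6,r4:2
cycle 3: CDB Add1=-4; issue SUB r4<-Add1 // r0:6,r1:-4,r2:Add2,r3:6,r4:Add1
cycle 4: CDB Add2=4; issue SUB r2<-Add2 // r0:6,r1:-4,r2:Add2,r3:6,r4:Add1
cycle 5: CDB Add1=4; issue ADD r0<-Add1 // r0:Add1,r1:-4,r2:Add2,r3:6,r4:4
cycle 6: CDB Add2=-8; issue ADD r0<-Add2 // r0:Add2,r1:-4,r2:-8,r3:6,r4:4
cycle 7: CDB Add1=12; issue MUL r2<-Mul1 // r0:Add2,r1:-4,r2:Mul1,r3:6,r4:4
cycle 8: CDB Add2=0; issue MUL r2<-Mul2 // r0:0,r1:-4,r2:Mul2,r3:6,r4:4
cycle 9: issue SUB r0<-Add1 // r0:Add1,r1:-4,r2:Mul2,r3:6,r4:4
cycle 10: - // r0:Add1,r1:-4,r2:Mul2,r3:6,r4:4
cycle 11: - // r0:Add1,r1:-4,r2:Mul2,r3:6,r4:4
cycle 12: CDB Mul1=0 // r0:Add1,r1:-4,r2:Mul2,r3:6,r4:4
cycle 13: CDB Mul2=24 // r0:Add1,r1:-4,r2:24,r3:6,r4:4
cycle 14: - // r0:Add1,r1:-4,r2:24,r3:6,r4:4
cycle 15: CDB Add1=-18 // r0:-18,r1:-4,r2:24,r3:6,r4:4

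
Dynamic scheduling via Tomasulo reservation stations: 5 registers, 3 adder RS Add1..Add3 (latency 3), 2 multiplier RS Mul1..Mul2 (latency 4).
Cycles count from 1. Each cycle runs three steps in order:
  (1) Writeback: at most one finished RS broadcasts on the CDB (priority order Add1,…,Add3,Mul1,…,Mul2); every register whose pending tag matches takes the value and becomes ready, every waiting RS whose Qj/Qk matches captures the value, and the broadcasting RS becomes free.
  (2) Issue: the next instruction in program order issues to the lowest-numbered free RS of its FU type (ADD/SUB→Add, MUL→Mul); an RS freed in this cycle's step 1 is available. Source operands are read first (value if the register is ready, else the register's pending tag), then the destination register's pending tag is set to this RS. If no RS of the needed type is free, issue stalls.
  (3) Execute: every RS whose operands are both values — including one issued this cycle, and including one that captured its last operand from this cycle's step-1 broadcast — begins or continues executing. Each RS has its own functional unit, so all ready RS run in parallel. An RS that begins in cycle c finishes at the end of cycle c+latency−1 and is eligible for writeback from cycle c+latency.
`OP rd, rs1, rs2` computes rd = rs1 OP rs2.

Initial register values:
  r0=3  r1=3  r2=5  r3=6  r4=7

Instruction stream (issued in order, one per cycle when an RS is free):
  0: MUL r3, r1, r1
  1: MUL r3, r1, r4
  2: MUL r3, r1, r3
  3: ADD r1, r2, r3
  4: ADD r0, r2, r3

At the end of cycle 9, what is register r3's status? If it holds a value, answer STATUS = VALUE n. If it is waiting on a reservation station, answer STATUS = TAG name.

STATUS = TAG Mul1

c1: issue MUL r3<-Mul1 | r0:3,r1:3,r2:5,r3:Mul1,r4:7
c2: issue MUL r3<-Mul2 | r0:3,r1:3,r2:5,r3:Mul2,r4:7
c3: stall | r0:3,r1:3,r2:5,r3:Mul2,r4:7
c4: stall | r0:3,r1:3,r2:5,r3:Mul2,r4:7
c5: CDB Mul1=9; issue MUL r3<-Mul1 | r0:3,r1:3,r2:5,r3:Mul1,r4:7
c6: CDB Mul2=21; issue ADD r1<-Add1 | r0:3,r1:Add1,r2:5,r3:Mul1,r4:7
c7: issue ADD r0<-Add2 | r0:Add2,r1:Add1,r2:5,r3:Mul1,r4:7
c8: - | r0:Add2,r1:Add1,r2:5,r3:Mul1,r4:7
c9: - | r0:Add2,r1:Add1,r2:5,r3:Mul1,r4:7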